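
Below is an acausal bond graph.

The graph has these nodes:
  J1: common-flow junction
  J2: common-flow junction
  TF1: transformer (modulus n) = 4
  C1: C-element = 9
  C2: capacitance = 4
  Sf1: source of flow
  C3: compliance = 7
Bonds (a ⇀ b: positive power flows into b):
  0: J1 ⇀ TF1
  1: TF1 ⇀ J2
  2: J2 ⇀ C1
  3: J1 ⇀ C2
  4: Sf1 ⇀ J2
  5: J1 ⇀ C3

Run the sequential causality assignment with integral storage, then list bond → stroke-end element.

β4 |Sf1  (source Sf1 imposes f)
β1 |J2  (1-jn J2 has f-setter on 4)
β2 |J2  (J2: bond 4 brought flow, rest push out)
β0 |TF1  (TF TF1: opposite of bond 1)
β3 |J1  (common-f at J1 fixed by 0)
β5 |J1  (1-jn J1 has f-setter on 0)

bond 0 →TF1
bond 1 →J2
bond 2 →J2
bond 3 →J1
bond 4 →Sf1
bond 5 →J1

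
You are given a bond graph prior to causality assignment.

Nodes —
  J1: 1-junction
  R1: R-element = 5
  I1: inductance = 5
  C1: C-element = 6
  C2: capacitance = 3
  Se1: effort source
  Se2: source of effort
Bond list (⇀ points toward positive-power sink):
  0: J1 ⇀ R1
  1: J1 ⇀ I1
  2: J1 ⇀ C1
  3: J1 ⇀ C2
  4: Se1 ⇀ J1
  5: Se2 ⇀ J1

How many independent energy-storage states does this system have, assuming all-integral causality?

#4 stroke→J1  (Se1 (Se) sets effort on bond)
#5 stroke→J1  (Se2: effort source, stroke at far end)
#1 stroke→I1  (I1 integral (f out))
#0 stroke→J1  (1-jn J1 has f-setter on 1)
#2 stroke→J1  (common-f at J1 fixed by 1)
#3 stroke→J1  (J1: bond 1 brought flow, rest push out)

3  (C1, C2, I1 all integral)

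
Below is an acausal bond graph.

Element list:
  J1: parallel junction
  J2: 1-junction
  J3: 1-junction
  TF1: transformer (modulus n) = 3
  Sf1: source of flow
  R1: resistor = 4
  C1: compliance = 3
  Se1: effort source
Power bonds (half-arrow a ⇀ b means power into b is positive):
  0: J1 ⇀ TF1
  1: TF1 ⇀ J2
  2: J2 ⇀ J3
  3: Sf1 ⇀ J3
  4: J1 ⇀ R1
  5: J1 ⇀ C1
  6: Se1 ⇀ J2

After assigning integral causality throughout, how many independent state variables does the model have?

1  (C1 all integral)

#3 →Sf1  (source Sf1 imposes f)
#6 →J2  (Se1 fixes effort; stroke away)
#2 →J3  (J3 flow already set via bond 3)
#1 →J2  (J2: bond 2 brought flow, rest push out)
#0 →TF1  (through TF1, causality passes straight; one stroke at TF1)
#5 →J1  (C1 outputs effort q/C1)
#4 →R1  (0-jn J1 has e-setter on 5)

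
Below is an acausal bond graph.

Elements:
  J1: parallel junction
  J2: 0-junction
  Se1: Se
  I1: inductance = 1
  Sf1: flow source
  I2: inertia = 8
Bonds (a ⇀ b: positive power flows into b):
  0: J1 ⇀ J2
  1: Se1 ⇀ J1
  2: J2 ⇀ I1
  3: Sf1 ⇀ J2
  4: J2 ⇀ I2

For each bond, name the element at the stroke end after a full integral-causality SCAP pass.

bond 0 →J2
bond 1 →J1
bond 2 →I1
bond 3 →Sf1
bond 4 →I2

bond 1 |J1  (source Se1 imposes e)
bond 3 |Sf1  (Sf1 fixes flow; stroke at Sf1)
bond 0 |J2  (J1 effort already set via bond 1)
bond 2 |I1  (common-e at J2 fixed by 0)
bond 4 |I2  (J2 effort already set via bond 0)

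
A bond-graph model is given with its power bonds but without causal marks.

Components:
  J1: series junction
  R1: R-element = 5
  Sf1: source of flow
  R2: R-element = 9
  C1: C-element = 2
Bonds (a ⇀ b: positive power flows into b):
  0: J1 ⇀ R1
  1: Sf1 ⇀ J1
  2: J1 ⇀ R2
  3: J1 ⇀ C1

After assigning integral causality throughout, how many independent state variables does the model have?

β1 stroke→Sf1  (Sf1 fixes flow; stroke at Sf1)
β0 stroke→J1  (1-jn J1 has f-setter on 1)
β2 stroke→J1  (common-f at J1 fixed by 1)
β3 stroke→J1  (J1: bond 1 brought flow, rest push out)

1  (C1 all integral)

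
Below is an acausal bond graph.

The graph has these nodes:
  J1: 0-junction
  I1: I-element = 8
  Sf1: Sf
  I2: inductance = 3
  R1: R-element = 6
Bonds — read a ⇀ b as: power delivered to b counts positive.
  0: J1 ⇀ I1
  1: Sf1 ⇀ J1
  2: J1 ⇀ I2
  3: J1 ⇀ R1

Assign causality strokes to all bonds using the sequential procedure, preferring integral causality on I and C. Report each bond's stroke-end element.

#0 stroke at I1
#1 stroke at Sf1
#2 stroke at I2
#3 stroke at J1

β1 |Sf1  (Sf1 (Sf) sets flow on bond)
β0 |I1  (prefer integral on I1)
β2 |I2  (I2 integral (f out))
β3 |J1  (only one effort-in slot at J1)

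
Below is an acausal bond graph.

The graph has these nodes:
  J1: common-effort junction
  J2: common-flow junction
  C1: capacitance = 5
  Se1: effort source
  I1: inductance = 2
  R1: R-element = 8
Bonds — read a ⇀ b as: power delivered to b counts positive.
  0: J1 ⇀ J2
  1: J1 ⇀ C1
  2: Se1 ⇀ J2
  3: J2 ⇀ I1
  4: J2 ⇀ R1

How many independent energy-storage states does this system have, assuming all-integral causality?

β2 |J2  (Se1 fixes effort; stroke away)
β1 |J1  (C1: C, integral causality)
β0 |J2  (0-jn J1 has e-setter on 1)
β3 |I1  (I1 outputs flow p/I1)
β4 |J2  (J2 flow already set via bond 3)

2  (C1, I1 all integral)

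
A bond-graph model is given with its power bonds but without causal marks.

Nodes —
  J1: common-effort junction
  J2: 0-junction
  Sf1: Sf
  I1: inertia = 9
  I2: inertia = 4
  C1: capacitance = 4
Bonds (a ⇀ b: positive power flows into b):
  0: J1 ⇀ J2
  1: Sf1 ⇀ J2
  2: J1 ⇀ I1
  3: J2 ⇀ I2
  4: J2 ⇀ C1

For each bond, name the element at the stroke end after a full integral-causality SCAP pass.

#0 |J1
#1 |Sf1
#2 |I1
#3 |I2
#4 |J2

b1 stroke at Sf1  (Sf1 fixes flow; stroke at Sf1)
b2 stroke at I1  (I1 outputs flow p/I1)
b0 stroke at J1  (only one effort-in slot at J1)
b3 stroke at I2  (prefer integral on I2)
b4 stroke at J2  (closing 0-jn rule on J2)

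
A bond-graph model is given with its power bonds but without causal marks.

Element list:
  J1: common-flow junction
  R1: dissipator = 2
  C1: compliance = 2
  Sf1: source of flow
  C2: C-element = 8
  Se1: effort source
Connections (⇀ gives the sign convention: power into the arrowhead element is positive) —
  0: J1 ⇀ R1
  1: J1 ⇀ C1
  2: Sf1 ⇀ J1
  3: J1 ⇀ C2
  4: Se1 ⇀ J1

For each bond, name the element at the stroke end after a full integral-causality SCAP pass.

bond 0 stroke→J1
bond 1 stroke→J1
bond 2 stroke→Sf1
bond 3 stroke→J1
bond 4 stroke→J1

β2 stroke at Sf1  (source Sf1 imposes f)
β4 stroke at J1  (source Se1 imposes e)
β0 stroke at J1  (common-f at J1 fixed by 2)
β1 stroke at J1  (J1 flow already set via bond 2)
β3 stroke at J1  (common-f at J1 fixed by 2)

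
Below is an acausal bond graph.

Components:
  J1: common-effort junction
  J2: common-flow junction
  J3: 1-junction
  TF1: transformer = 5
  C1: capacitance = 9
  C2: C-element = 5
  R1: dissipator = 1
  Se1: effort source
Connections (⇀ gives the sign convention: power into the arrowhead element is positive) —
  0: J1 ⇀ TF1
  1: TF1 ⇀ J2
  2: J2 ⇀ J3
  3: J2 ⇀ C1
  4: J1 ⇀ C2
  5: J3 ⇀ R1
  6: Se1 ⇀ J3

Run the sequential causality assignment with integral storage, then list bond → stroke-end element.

b0 stroke at TF1
b1 stroke at J2
b2 stroke at J3
b3 stroke at J2
b4 stroke at J1
b5 stroke at R1
b6 stroke at J3

β6 |J3  (Se1: effort source, stroke at far end)
β3 |J2  (prefer integral on C1)
β4 |J1  (C2 integral (e out))
β0 |TF1  (common-e at J1 fixed by 4)
β1 |J2  (through TF1, causality passes straight; one stroke at TF1)
β2 |J3  (only one flow-in slot at J2)
β5 |R1  (J3 needs exactly one f-in)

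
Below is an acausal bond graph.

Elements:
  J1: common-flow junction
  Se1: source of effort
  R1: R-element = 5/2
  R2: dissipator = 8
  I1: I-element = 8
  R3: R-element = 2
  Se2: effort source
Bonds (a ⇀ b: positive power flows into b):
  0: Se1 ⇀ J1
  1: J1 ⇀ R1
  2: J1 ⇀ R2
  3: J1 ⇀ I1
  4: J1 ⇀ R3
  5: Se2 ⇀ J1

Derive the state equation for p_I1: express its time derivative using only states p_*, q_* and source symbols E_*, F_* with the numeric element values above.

dp_I1/dt = E_Se1 + E_Se2 - 25*p_I1/16

bond 0 stroke at J1  (Se1 fixes effort; stroke away)
bond 5 stroke at J1  (Se2 fixes effort; stroke away)
bond 3 stroke at I1  (I1 integral (f out))
bond 1 stroke at J1  (1-jn J1 has f-setter on 3)
bond 2 stroke at J1  (common-f at J1 fixed by 3)
bond 4 stroke at J1  (J1: bond 3 brought flow, rest push out)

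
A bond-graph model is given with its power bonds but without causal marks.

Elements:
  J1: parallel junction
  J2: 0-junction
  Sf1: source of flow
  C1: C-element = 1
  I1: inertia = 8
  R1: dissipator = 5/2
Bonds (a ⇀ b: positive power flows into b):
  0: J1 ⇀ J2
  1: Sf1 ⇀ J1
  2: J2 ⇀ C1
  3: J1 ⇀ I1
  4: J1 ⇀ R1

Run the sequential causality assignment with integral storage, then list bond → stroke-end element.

β0 stroke at J1
β1 stroke at Sf1
β2 stroke at J2
β3 stroke at I1
β4 stroke at R1

b1 →Sf1  (source Sf1 imposes f)
b2 →J2  (C1 integral (e out))
b0 →J1  (J2: bond 2 brought effort, rest push out)
b3 →I1  (common-e at J1 fixed by 0)
b4 →R1  (common-e at J1 fixed by 0)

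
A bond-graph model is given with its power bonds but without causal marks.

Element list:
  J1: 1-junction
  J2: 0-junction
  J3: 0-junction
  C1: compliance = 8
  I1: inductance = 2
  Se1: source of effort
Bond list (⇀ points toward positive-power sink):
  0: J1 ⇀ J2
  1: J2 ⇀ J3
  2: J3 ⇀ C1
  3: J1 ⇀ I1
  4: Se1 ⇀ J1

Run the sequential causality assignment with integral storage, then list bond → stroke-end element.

b0 stroke at J1
b1 stroke at J2
b2 stroke at J3
b3 stroke at I1
b4 stroke at J1

bond 4 →J1  (Se1: effort source, stroke at far end)
bond 2 →J3  (prefer integral on C1)
bond 1 →J2  (J3: bond 2 brought effort, rest push out)
bond 0 →J1  (J2: bond 1 brought effort, rest push out)
bond 3 →I1  (J1: last free bond brings flow in)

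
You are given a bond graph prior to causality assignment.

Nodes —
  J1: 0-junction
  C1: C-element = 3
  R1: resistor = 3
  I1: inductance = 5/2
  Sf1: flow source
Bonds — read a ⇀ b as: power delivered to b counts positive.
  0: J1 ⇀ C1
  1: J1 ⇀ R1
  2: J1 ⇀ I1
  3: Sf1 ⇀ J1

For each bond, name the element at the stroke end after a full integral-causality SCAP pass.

#0 stroke at J1
#1 stroke at R1
#2 stroke at I1
#3 stroke at Sf1

β3 stroke→Sf1  (source Sf1 imposes f)
β0 stroke→J1  (C1 outputs effort q/C1)
β1 stroke→R1  (0-jn J1 has e-setter on 0)
β2 stroke→I1  (0-jn J1 has e-setter on 0)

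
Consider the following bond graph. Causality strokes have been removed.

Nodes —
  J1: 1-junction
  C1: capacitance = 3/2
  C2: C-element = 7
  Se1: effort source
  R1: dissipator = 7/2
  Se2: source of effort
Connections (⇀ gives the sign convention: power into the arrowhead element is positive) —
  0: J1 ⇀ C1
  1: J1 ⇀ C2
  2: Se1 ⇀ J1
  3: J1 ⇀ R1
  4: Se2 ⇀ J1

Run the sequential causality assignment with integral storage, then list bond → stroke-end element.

#0 stroke→J1
#1 stroke→J1
#2 stroke→J1
#3 stroke→R1
#4 stroke→J1

b2 →J1  (Se1 fixes effort; stroke away)
b4 →J1  (Se2: effort source, stroke at far end)
b0 →J1  (C1 integral (e out))
b1 →J1  (C2: C, integral causality)
b3 →R1  (closing 1-jn rule on J1)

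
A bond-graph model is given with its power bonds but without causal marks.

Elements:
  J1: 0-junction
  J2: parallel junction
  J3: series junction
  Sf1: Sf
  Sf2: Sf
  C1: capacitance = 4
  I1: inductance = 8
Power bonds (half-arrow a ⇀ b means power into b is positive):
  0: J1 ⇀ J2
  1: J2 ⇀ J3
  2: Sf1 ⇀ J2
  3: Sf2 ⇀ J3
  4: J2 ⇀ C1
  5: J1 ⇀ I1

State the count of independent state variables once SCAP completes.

#2 stroke at Sf1  (Sf1: flow source, stroke at near end)
#3 stroke at Sf2  (Sf2: flow source, stroke at near end)
#1 stroke at J3  (J3 flow already set via bond 3)
#4 stroke at J2  (C1 outputs effort q/C1)
#0 stroke at J1  (0-jn J2 has e-setter on 4)
#5 stroke at I1  (J1 effort already set via bond 0)

2  (C1, I1 all integral)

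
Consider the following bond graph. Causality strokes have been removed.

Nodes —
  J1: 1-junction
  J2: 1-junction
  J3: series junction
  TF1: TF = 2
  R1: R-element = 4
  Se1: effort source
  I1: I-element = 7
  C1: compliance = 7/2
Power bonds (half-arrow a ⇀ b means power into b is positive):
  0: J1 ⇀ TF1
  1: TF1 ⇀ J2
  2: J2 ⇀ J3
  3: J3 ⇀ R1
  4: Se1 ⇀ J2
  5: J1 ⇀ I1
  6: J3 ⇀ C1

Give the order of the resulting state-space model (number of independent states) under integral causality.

β4 |J2  (Se1 fixes effort; stroke away)
β5 |I1  (I1 outputs flow p/I1)
β0 |J1  (1-jn J1 has f-setter on 5)
β1 |TF1  (through TF1, causality passes straight; one stroke at TF1)
β2 |J2  (J2: bond 1 brought flow, rest push out)
β3 |J3  (1-jn J3 has f-setter on 2)
β6 |J3  (J3: bond 2 brought flow, rest push out)

2  (C1, I1 all integral)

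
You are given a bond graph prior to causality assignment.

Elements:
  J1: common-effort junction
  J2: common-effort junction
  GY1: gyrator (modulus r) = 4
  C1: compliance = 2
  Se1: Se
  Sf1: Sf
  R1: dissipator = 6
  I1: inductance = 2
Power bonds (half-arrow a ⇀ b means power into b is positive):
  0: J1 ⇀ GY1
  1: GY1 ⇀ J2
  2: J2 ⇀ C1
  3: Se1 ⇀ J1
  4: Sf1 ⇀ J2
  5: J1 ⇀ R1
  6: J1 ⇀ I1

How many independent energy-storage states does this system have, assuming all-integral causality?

β3 stroke at J1  (Se1 (Se) sets effort on bond)
β4 stroke at Sf1  (Sf1 (Sf) sets flow on bond)
β0 stroke at GY1  (0-jn J1 has e-setter on 3)
β5 stroke at R1  (common-e at J1 fixed by 3)
β6 stroke at I1  (common-e at J1 fixed by 3)
β1 stroke at GY1  (GY GY1: same side as bond 0)
β2 stroke at J2  (J2 needs exactly one e-in)

2  (C1, I1 all integral)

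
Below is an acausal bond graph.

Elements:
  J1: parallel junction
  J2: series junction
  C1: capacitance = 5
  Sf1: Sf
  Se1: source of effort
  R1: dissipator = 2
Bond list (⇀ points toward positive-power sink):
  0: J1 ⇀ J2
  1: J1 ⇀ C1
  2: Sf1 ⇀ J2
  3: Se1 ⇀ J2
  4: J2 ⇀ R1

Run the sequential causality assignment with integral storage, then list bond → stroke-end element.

b0 |J2
b1 |J1
b2 |Sf1
b3 |J2
b4 |J2

bond 2 stroke at Sf1  (Sf1: flow source, stroke at near end)
bond 3 stroke at J2  (source Se1 imposes e)
bond 0 stroke at J2  (J2 flow already set via bond 2)
bond 4 stroke at J2  (J2 flow already set via bond 2)
bond 1 stroke at J1  (J1 needs exactly one e-in)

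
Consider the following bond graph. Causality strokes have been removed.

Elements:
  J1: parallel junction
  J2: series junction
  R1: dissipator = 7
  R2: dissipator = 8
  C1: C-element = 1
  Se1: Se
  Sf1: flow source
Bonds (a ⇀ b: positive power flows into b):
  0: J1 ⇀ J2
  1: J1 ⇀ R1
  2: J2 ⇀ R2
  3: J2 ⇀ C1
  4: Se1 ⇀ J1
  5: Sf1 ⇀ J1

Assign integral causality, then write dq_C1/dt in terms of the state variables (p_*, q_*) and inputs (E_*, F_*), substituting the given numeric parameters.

b4 |J1  (source Se1 imposes e)
b5 |Sf1  (Sf1: flow source, stroke at near end)
b0 |J2  (0-jn J1 has e-setter on 4)
b1 |R1  (J1 effort already set via bond 4)
b3 |J2  (C1 outputs effort q/C1)
b2 |R2  (J2: last free bond brings flow in)

dq_C1/dt = E_Se1/8 - q_C1/8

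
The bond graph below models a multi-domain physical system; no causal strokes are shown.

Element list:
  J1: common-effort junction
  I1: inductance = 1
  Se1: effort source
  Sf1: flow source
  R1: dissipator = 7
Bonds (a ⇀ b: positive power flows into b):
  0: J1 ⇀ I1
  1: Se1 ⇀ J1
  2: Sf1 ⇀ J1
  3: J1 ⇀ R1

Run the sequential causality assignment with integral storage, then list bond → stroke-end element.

b1 →J1  (Se1 fixes effort; stroke away)
b2 →Sf1  (source Sf1 imposes f)
b0 →I1  (common-e at J1 fixed by 1)
b3 →R1  (J1: bond 1 brought effort, rest push out)

bond 0 stroke→I1
bond 1 stroke→J1
bond 2 stroke→Sf1
bond 3 stroke→R1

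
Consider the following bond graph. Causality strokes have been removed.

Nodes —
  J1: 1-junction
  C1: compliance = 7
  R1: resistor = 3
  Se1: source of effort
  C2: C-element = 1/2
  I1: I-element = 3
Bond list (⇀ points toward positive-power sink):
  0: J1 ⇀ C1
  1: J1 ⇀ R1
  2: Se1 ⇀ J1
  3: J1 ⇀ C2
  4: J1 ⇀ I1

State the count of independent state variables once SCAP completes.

b2 stroke at J1  (Se1: effort source, stroke at far end)
b0 stroke at J1  (prefer integral on C1)
b3 stroke at J1  (C2: C, integral causality)
b4 stroke at I1  (I1: I, integral causality)
b1 stroke at J1  (common-f at J1 fixed by 4)

3  (C1, C2, I1 all integral)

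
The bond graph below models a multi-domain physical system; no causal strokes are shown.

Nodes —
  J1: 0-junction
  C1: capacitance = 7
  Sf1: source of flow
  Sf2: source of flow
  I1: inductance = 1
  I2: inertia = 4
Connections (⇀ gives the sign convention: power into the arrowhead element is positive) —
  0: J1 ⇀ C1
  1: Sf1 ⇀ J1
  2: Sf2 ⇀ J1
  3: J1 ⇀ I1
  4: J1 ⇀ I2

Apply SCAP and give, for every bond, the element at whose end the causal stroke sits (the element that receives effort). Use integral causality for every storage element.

#0 →J1
#1 →Sf1
#2 →Sf2
#3 →I1
#4 →I2

b1 stroke→Sf1  (Sf1 fixes flow; stroke at Sf1)
b2 stroke→Sf2  (source Sf2 imposes f)
b0 stroke→J1  (prefer integral on C1)
b3 stroke→I1  (J1 effort already set via bond 0)
b4 stroke→I2  (0-jn J1 has e-setter on 0)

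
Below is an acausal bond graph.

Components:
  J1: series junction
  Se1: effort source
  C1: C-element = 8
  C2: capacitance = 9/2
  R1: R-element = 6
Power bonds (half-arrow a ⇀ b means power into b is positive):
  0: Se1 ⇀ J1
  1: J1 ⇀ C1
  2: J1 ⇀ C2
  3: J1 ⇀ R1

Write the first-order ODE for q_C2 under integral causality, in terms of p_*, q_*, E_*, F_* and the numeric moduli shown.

b0 |J1  (source Se1 imposes e)
b1 |J1  (C1 outputs effort q/C1)
b2 |J1  (C2 integral (e out))
b3 |R1  (only one flow-in slot at J1)

dq_C2/dt = E_Se1/6 - q_C1/48 - q_C2/27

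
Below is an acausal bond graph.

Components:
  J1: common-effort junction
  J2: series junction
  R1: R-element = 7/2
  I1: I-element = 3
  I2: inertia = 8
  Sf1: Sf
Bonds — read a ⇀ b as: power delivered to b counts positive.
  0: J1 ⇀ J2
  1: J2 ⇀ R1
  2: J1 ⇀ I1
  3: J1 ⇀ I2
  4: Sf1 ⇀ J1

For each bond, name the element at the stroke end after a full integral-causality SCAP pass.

b0 →J1
b1 →J2
b2 →I1
b3 →I2
b4 →Sf1

β4 |Sf1  (Sf1 (Sf) sets flow on bond)
β2 |I1  (I1 outputs flow p/I1)
β3 |I2  (I2 outputs flow p/I2)
β0 |J1  (J1: last free bond brings effort in)
β1 |J2  (J2: bond 0 brought flow, rest push out)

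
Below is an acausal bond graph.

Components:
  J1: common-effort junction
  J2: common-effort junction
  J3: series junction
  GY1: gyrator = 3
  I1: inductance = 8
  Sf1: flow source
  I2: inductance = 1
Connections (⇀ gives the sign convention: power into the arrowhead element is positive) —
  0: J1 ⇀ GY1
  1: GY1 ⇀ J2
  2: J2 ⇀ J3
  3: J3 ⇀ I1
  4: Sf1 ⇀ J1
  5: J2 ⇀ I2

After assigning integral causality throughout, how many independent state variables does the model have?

b4 |Sf1  (Sf1 (Sf) sets flow on bond)
b0 |J1  (only one effort-in slot at J1)
b1 |J2  (GY GY1: same side as bond 0)
b2 |J3  (common-e at J2 fixed by 1)
b5 |I2  (J2 effort already set via bond 1)
b3 |I1  (closing 1-jn rule on J3)

2  (I1, I2 all integral)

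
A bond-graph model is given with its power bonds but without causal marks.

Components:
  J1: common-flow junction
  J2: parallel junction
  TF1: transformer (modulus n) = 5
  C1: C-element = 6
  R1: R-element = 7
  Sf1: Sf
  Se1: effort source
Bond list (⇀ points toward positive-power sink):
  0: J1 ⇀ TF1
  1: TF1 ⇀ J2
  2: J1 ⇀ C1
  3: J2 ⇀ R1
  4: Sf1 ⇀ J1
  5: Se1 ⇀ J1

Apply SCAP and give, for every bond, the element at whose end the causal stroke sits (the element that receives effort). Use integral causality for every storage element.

#4 |Sf1  (source Sf1 imposes f)
#5 |J1  (Se1 (Se) sets effort on bond)
#0 |J1  (J1: bond 4 brought flow, rest push out)
#2 |J1  (common-f at J1 fixed by 4)
#1 |TF1  (TF TF1: opposite of bond 0)
#3 |J2  (closing 0-jn rule on J2)

b0 |J1
b1 |TF1
b2 |J1
b3 |J2
b4 |Sf1
b5 |J1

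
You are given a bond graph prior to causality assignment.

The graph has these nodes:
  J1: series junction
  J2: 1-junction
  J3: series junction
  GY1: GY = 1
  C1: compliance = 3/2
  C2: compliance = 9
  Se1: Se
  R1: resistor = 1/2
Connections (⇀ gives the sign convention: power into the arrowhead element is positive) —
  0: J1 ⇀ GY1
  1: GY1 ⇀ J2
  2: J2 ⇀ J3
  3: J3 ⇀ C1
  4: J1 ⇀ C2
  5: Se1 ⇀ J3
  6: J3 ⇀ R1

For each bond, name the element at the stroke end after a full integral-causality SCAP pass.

bond 0 stroke at GY1
bond 1 stroke at GY1
bond 2 stroke at J2
bond 3 stroke at J3
bond 4 stroke at J1
bond 5 stroke at J3
bond 6 stroke at J3

bond 5 stroke at J3  (Se1 fixes effort; stroke away)
bond 3 stroke at J3  (C1: C, integral causality)
bond 4 stroke at J1  (C2: C, integral causality)
bond 0 stroke at GY1  (only one flow-in slot at J1)
bond 1 stroke at GY1  (GY GY1: same side as bond 0)
bond 2 stroke at J2  (common-f at J2 fixed by 1)
bond 6 stroke at J3  (common-f at J3 fixed by 2)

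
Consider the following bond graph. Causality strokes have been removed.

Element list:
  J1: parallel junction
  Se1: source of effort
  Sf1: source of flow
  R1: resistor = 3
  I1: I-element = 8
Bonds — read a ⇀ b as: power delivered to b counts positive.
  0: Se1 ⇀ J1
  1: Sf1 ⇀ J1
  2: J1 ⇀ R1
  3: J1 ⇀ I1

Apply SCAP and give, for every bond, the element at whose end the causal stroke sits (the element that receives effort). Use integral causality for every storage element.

b0 |J1  (Se1: effort source, stroke at far end)
b1 |Sf1  (source Sf1 imposes f)
b2 |R1  (common-e at J1 fixed by 0)
b3 |I1  (common-e at J1 fixed by 0)

#0 stroke→J1
#1 stroke→Sf1
#2 stroke→R1
#3 stroke→I1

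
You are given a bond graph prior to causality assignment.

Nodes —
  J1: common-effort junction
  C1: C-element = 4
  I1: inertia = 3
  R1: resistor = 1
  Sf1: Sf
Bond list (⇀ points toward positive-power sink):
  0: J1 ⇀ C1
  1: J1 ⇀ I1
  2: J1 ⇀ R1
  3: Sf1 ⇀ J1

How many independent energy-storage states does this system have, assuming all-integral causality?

#3 →Sf1  (source Sf1 imposes f)
#0 →J1  (C1: C, integral causality)
#1 →I1  (J1 effort already set via bond 0)
#2 →R1  (0-jn J1 has e-setter on 0)

2  (C1, I1 all integral)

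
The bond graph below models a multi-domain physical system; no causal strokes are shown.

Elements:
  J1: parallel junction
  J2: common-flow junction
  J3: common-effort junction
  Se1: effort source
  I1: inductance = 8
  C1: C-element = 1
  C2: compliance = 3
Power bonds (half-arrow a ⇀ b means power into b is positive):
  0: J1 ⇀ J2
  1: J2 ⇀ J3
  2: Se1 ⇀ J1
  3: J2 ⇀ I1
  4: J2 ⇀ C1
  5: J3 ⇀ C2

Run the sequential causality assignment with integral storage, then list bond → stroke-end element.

bond 0 →J2
bond 1 →J2
bond 2 →J1
bond 3 →I1
bond 4 →J2
bond 5 →J3

b2 →J1  (Se1: effort source, stroke at far end)
b0 →J2  (J1 effort already set via bond 2)
b3 →I1  (I1 outputs flow p/I1)
b1 →J2  (1-jn J2 has f-setter on 3)
b4 →J2  (J2 flow already set via bond 3)
b5 →J3  (J3: last free bond brings effort in)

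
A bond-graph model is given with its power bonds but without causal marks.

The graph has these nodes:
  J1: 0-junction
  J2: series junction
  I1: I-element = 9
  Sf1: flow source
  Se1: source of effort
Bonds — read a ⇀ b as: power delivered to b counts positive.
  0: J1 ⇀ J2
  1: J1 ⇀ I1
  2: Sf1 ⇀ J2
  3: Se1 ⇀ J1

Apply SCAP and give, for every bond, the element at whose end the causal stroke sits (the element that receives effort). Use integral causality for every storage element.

#0 stroke at J2
#1 stroke at I1
#2 stroke at Sf1
#3 stroke at J1

#2 →Sf1  (Sf1 fixes flow; stroke at Sf1)
#3 →J1  (source Se1 imposes e)
#0 →J2  (0-jn J1 has e-setter on 3)
#1 →I1  (0-jn J1 has e-setter on 3)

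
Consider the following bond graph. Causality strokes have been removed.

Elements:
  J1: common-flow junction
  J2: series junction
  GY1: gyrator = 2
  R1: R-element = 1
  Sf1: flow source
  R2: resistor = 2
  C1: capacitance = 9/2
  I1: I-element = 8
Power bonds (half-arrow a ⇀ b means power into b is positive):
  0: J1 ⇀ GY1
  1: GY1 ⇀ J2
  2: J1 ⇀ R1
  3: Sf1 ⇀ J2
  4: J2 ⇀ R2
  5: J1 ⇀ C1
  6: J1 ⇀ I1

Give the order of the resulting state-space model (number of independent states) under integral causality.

b3 stroke→Sf1  (Sf1 (Sf) sets flow on bond)
b1 stroke→J2  (1-jn J2 has f-setter on 3)
b4 stroke→J2  (common-f at J2 fixed by 3)
b0 stroke→J1  (through GY1, causality inverts; strokes same side of GY1)
b5 stroke→J1  (C1: C, integral causality)
b6 stroke→I1  (I1 outputs flow p/I1)
b2 stroke→J1  (common-f at J1 fixed by 6)

2  (C1, I1 all integral)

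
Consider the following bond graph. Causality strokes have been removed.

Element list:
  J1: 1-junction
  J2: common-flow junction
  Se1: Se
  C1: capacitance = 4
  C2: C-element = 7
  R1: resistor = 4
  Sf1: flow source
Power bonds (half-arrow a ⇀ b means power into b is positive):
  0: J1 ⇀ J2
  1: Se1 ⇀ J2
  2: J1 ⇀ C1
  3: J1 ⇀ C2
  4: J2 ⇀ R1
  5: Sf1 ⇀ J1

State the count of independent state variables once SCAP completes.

2  (C1, C2 all integral)

b1 stroke→J2  (Se1 (Se) sets effort on bond)
b5 stroke→Sf1  (Sf1: flow source, stroke at near end)
b0 stroke→J1  (1-jn J1 has f-setter on 5)
b2 stroke→J1  (J1: bond 5 brought flow, rest push out)
b3 stroke→J1  (J1 flow already set via bond 5)
b4 stroke→J2  (J2 flow already set via bond 0)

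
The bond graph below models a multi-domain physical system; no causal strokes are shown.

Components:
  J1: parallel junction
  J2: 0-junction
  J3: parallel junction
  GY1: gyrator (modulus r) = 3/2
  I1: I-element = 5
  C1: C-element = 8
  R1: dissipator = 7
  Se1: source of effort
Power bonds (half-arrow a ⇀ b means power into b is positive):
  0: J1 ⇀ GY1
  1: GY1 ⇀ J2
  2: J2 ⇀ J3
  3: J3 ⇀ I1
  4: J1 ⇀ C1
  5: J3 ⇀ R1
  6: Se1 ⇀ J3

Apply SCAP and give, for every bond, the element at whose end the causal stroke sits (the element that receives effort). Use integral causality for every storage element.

β6 stroke→J3  (source Se1 imposes e)
β2 stroke→J2  (common-e at J3 fixed by 6)
β3 stroke→I1  (0-jn J3 has e-setter on 6)
β5 stroke→R1  (J3: bond 6 brought effort, rest push out)
β1 stroke→GY1  (0-jn J2 has e-setter on 2)
β0 stroke→GY1  (GY GY1: same side as bond 1)
β4 stroke→J1  (J1: last free bond brings effort in)

b0 |GY1
b1 |GY1
b2 |J2
b3 |I1
b4 |J1
b5 |R1
b6 |J3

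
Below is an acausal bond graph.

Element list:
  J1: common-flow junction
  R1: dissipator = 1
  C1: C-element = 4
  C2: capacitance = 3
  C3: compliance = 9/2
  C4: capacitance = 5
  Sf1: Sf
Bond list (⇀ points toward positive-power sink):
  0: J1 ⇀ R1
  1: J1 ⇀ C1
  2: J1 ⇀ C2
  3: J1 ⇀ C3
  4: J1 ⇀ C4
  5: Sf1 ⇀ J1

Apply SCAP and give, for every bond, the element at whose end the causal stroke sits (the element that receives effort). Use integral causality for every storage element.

β0 stroke→J1
β1 stroke→J1
β2 stroke→J1
β3 stroke→J1
β4 stroke→J1
β5 stroke→Sf1

#5 |Sf1  (Sf1 fixes flow; stroke at Sf1)
#0 |J1  (J1 flow already set via bond 5)
#1 |J1  (J1 flow already set via bond 5)
#2 |J1  (1-jn J1 has f-setter on 5)
#3 |J1  (1-jn J1 has f-setter on 5)
#4 |J1  (common-f at J1 fixed by 5)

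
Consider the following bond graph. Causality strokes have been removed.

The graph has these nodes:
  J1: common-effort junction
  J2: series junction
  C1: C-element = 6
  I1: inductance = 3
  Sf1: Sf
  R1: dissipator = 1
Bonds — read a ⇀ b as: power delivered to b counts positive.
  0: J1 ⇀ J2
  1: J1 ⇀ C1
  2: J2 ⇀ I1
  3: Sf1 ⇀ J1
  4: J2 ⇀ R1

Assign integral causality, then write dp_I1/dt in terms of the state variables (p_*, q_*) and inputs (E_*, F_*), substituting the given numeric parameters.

dp_I1/dt = -p_I1/3 + q_C1/6

bond 3 stroke→Sf1  (source Sf1 imposes f)
bond 1 stroke→J1  (prefer integral on C1)
bond 0 stroke→J2  (J1: bond 1 brought effort, rest push out)
bond 2 stroke→I1  (I1 outputs flow p/I1)
bond 4 stroke→J2  (common-f at J2 fixed by 2)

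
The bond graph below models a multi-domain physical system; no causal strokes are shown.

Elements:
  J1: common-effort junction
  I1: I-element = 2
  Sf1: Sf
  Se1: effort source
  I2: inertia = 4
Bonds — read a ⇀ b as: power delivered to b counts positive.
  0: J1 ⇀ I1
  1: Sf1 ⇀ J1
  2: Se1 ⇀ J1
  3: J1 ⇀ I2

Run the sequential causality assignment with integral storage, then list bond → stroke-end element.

β1 →Sf1  (Sf1 (Sf) sets flow on bond)
β2 →J1  (Se1: effort source, stroke at far end)
β0 →I1  (0-jn J1 has e-setter on 2)
β3 →I2  (common-e at J1 fixed by 2)

β0 |I1
β1 |Sf1
β2 |J1
β3 |I2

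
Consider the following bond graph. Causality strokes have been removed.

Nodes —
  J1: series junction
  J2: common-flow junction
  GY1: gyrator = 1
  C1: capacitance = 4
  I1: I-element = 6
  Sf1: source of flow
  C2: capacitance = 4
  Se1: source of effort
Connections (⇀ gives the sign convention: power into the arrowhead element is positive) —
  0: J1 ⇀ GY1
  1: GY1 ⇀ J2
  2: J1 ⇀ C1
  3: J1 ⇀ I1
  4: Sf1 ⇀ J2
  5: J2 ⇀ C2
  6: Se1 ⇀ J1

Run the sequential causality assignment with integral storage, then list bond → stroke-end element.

#4 stroke→Sf1  (source Sf1 imposes f)
#6 stroke→J1  (source Se1 imposes e)
#1 stroke→J2  (1-jn J2 has f-setter on 4)
#5 stroke→J2  (common-f at J2 fixed by 4)
#0 stroke→J1  (GY1: gyrator matches bond 1)
#2 stroke→J1  (C1: C, integral causality)
#3 stroke→I1  (only one flow-in slot at J1)

bond 0 →J1
bond 1 →J2
bond 2 →J1
bond 3 →I1
bond 4 →Sf1
bond 5 →J2
bond 6 →J1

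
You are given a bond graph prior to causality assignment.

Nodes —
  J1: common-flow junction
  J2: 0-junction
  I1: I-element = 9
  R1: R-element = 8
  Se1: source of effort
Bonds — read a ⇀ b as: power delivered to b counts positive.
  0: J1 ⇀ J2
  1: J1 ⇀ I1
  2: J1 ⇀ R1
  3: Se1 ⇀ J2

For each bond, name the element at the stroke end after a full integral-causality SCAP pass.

β0 stroke at J1
β1 stroke at I1
β2 stroke at J1
β3 stroke at J2

#3 →J2  (Se1 fixes effort; stroke away)
#0 →J1  (common-e at J2 fixed by 3)
#1 →I1  (I1: I, integral causality)
#2 →J1  (J1: bond 1 brought flow, rest push out)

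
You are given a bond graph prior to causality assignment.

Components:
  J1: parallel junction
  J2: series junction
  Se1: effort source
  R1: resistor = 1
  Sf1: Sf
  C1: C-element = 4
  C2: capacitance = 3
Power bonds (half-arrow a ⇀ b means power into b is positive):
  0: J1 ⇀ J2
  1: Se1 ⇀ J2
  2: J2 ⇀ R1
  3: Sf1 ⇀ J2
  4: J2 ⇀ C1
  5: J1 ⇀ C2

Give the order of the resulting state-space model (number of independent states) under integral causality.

bond 1 stroke at J2  (source Se1 imposes e)
bond 3 stroke at Sf1  (Sf1 (Sf) sets flow on bond)
bond 0 stroke at J2  (J2: bond 3 brought flow, rest push out)
bond 2 stroke at J2  (J2 flow already set via bond 3)
bond 4 stroke at J2  (1-jn J2 has f-setter on 3)
bond 5 stroke at J1  (J1 needs exactly one e-in)

2  (C1, C2 all integral)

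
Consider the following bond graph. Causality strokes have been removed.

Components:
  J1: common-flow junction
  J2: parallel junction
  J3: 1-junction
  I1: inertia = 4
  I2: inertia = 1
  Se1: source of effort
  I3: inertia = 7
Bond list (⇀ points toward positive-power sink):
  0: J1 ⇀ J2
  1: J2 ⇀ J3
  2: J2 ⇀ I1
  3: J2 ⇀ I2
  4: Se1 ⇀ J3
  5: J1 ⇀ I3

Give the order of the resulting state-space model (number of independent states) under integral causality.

#4 →J3  (source Se1 imposes e)
#1 →J2  (J3 needs exactly one f-in)
#0 →J1  (J2 effort already set via bond 1)
#2 →I1  (J2: bond 1 brought effort, rest push out)
#3 →I2  (0-jn J2 has e-setter on 1)
#5 →I3  (J1: last free bond brings flow in)

3  (I1, I2, I3 all integral)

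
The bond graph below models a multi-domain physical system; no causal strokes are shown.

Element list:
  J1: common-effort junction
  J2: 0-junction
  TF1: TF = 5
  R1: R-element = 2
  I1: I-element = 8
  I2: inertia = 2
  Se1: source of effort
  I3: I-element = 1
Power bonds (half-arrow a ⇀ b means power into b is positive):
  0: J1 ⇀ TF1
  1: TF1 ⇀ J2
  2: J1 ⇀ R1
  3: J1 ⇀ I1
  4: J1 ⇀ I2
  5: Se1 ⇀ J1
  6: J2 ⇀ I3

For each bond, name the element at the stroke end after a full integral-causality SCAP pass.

b5 stroke at J1  (Se1 (Se) sets effort on bond)
b0 stroke at TF1  (0-jn J1 has e-setter on 5)
b2 stroke at R1  (common-e at J1 fixed by 5)
b3 stroke at I1  (J1 effort already set via bond 5)
b4 stroke at I2  (common-e at J1 fixed by 5)
b1 stroke at J2  (TF1: transformer flips bond 0)
b6 stroke at I3  (common-e at J2 fixed by 1)

#0 |TF1
#1 |J2
#2 |R1
#3 |I1
#4 |I2
#5 |J1
#6 |I3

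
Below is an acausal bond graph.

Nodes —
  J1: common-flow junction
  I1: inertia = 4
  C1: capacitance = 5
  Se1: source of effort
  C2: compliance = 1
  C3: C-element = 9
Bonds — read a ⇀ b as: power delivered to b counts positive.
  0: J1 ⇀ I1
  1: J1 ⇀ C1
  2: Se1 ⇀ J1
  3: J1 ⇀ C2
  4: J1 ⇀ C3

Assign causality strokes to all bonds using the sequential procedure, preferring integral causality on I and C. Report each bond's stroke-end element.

bond 0 →I1
bond 1 →J1
bond 2 →J1
bond 3 →J1
bond 4 →J1

#2 stroke→J1  (Se1 (Se) sets effort on bond)
#0 stroke→I1  (I1 integral (f out))
#1 stroke→J1  (common-f at J1 fixed by 0)
#3 stroke→J1  (common-f at J1 fixed by 0)
#4 stroke→J1  (J1 flow already set via bond 0)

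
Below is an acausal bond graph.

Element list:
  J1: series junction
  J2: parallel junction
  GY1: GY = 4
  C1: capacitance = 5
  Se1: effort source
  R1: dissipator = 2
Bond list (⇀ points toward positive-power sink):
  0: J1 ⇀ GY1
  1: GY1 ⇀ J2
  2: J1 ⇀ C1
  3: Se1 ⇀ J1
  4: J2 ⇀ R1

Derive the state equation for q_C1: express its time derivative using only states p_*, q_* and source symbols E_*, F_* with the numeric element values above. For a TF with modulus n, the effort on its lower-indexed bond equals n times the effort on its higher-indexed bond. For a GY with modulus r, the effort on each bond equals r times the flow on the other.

dq_C1/dt = E_Se1/8 - q_C1/40

b3 →J1  (source Se1 imposes e)
b2 →J1  (C1: C, integral causality)
b0 →GY1  (only one flow-in slot at J1)
b1 →GY1  (GY1: gyrator matches bond 0)
b4 →J2  (only one effort-in slot at J2)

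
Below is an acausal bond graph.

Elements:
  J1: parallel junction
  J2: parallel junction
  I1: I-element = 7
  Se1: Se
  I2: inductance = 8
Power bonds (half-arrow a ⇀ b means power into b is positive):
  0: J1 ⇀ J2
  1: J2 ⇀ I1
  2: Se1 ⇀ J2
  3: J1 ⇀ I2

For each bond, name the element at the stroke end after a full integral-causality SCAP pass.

β0 stroke→J1
β1 stroke→I1
β2 stroke→J2
β3 stroke→I2

β2 →J2  (Se1: effort source, stroke at far end)
β0 →J1  (common-e at J2 fixed by 2)
β1 →I1  (J2 effort already set via bond 2)
β3 →I2  (0-jn J1 has e-setter on 0)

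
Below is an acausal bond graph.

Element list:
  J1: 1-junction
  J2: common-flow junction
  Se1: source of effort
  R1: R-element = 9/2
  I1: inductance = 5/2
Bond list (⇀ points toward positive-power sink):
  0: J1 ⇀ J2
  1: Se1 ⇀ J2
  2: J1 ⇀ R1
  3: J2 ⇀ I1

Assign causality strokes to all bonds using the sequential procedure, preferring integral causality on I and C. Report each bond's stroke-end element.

bond 0 stroke at J2
bond 1 stroke at J2
bond 2 stroke at J1
bond 3 stroke at I1

bond 1 stroke→J2  (source Se1 imposes e)
bond 3 stroke→I1  (I1: I, integral causality)
bond 0 stroke→J2  (J2 flow already set via bond 3)
bond 2 stroke→J1  (1-jn J1 has f-setter on 0)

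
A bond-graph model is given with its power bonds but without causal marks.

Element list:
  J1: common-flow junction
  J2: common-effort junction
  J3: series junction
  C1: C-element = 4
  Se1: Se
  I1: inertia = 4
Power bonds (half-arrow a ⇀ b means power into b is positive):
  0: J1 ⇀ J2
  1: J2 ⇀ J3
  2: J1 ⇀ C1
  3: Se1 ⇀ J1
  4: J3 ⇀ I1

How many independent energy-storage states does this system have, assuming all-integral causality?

2  (C1, I1 all integral)

bond 3 →J1  (source Se1 imposes e)
bond 2 →J1  (C1: C, integral causality)
bond 0 →J2  (J1 needs exactly one f-in)
bond 1 →J3  (common-e at J2 fixed by 0)
bond 4 →I1  (closing 1-jn rule on J3)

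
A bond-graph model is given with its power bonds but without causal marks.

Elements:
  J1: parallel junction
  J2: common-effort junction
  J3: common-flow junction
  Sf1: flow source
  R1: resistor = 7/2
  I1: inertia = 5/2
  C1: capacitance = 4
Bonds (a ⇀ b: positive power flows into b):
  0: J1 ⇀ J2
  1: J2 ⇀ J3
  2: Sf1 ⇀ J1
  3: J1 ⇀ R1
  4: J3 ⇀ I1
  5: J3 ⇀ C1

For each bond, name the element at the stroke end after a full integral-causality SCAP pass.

b0 →J2
b1 →J3
b2 →Sf1
b3 →J1
b4 →I1
b5 →J3

β2 stroke→Sf1  (Sf1 fixes flow; stroke at Sf1)
β4 stroke→I1  (I1: I, integral causality)
β1 stroke→J3  (J3: bond 4 brought flow, rest push out)
β5 stroke→J3  (J3: bond 4 brought flow, rest push out)
β0 stroke→J2  (closing 0-jn rule on J2)
β3 stroke→J1  (J1 needs exactly one e-in)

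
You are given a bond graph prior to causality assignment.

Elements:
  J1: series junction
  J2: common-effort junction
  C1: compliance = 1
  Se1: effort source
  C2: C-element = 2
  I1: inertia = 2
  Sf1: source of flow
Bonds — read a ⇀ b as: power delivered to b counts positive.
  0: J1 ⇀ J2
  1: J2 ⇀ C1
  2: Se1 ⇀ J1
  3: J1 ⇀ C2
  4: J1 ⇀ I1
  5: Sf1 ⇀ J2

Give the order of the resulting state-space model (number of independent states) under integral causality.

b2 →J1  (Se1 fixes effort; stroke away)
b5 →Sf1  (source Sf1 imposes f)
b1 →J2  (C1: C, integral causality)
b0 →J1  (J2: bond 1 brought effort, rest push out)
b3 →J1  (prefer integral on C2)
b4 →I1  (J1: last free bond brings flow in)

3  (C1, C2, I1 all integral)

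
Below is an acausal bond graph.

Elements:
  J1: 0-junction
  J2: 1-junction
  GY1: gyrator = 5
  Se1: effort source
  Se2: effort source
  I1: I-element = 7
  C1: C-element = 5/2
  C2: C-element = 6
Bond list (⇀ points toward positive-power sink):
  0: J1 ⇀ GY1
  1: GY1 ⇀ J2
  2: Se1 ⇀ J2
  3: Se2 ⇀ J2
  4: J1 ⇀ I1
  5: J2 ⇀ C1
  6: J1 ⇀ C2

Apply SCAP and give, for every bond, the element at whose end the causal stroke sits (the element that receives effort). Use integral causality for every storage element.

bond 2 stroke at J2  (Se1 fixes effort; stroke away)
bond 3 stroke at J2  (source Se2 imposes e)
bond 4 stroke at I1  (I1 outputs flow p/I1)
bond 5 stroke at J2  (C1: C, integral causality)
bond 1 stroke at GY1  (closing 1-jn rule on J2)
bond 0 stroke at GY1  (through GY1, causality inverts; strokes same side of GY1)
bond 6 stroke at J1  (only one effort-in slot at J1)

b0 |GY1
b1 |GY1
b2 |J2
b3 |J2
b4 |I1
b5 |J2
b6 |J1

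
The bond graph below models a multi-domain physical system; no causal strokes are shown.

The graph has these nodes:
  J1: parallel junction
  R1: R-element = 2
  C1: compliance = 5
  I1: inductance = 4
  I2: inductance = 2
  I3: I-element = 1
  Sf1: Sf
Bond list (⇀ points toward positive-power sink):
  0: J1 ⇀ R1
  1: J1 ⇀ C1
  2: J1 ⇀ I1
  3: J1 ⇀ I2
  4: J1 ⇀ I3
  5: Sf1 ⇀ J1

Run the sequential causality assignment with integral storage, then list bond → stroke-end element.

bond 5 →Sf1  (Sf1 (Sf) sets flow on bond)
bond 1 →J1  (C1: C, integral causality)
bond 0 →R1  (J1: bond 1 brought effort, rest push out)
bond 2 →I1  (common-e at J1 fixed by 1)
bond 3 →I2  (J1: bond 1 brought effort, rest push out)
bond 4 →I3  (J1: bond 1 brought effort, rest push out)

#0 stroke at R1
#1 stroke at J1
#2 stroke at I1
#3 stroke at I2
#4 stroke at I3
#5 stroke at Sf1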